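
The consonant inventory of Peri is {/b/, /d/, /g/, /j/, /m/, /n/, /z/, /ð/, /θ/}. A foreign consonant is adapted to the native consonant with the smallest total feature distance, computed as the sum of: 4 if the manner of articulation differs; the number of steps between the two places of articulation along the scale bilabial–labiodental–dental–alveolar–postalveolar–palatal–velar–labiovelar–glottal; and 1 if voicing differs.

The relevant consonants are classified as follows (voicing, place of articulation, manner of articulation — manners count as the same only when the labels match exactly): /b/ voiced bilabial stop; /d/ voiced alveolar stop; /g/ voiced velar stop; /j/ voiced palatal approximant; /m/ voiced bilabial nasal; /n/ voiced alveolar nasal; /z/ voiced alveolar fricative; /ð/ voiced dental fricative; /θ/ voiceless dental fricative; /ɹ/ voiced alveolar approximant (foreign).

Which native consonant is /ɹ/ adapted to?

/j/ is closest: same manner (approximant), place distance 2 (alveolar→palatal), same voicing; total 2. Next closest is /d/ at distance 4.

j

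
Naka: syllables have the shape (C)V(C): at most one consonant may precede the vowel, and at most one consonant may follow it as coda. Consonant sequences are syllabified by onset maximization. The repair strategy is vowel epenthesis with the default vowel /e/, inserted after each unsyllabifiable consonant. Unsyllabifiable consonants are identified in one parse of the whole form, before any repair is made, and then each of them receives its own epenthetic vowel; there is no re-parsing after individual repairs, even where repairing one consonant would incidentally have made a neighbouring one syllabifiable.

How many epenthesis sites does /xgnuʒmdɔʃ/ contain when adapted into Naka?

The unsyllabifiable consonants are /x/, /g/, /m/; each receives one epenthetic vowel.

3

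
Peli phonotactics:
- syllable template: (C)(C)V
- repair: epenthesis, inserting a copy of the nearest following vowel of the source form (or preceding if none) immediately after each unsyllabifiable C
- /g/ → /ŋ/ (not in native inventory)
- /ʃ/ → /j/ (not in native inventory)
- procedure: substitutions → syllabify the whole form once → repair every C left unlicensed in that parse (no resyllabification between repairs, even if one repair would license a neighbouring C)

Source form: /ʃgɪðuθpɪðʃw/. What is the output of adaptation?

Substitution: /ʃ/ → /j/, /g/ → /ŋ/, giving /jŋɪðuθpɪðjw/.
The consonants /ð/, /j/, /w/ cannot be parsed into a legal (C)(C)V syllable (no codas are permitted; onsets may contain at most 2 consonants).
Each unlicensed consonant becomes the onset of a new syllable: /ð/ → /ðɪ/, /j/ → /jɪ/, /w/ → /wɪ/.

jŋɪðuθpɪðɪjɪwɪ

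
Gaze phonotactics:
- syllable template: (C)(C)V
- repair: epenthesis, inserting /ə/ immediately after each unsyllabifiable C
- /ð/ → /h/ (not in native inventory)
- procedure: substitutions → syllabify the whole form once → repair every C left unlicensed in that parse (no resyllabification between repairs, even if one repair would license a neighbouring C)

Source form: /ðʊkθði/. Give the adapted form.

Substitution: /ð/ → /h/, giving /hʊkθhi/.
Syllabifying with onset maximization leaves /k/ stranded (no codas are permitted; onsets may contain at most 2 consonants).
Inserting the epenthetic vowel yields /k/ → /kə/.

hʊkəθhi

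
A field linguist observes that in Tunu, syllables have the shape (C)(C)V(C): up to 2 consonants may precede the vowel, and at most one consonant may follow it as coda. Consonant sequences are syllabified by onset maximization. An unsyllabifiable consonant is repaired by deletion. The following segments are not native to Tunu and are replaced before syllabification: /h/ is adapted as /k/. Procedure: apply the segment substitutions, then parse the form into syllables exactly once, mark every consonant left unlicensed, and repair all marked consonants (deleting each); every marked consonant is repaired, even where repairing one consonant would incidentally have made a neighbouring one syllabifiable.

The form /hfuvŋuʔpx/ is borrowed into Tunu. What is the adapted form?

kfuvŋuʔ

Substitution: /h/ → /k/, giving /kfuvŋuʔpx/.
The consonants /p/, /x/ cannot be parsed into a legal (C)(C)V(C) syllable (at most one coda consonant is licensed; onsets may contain at most 2 consonants).
Deletion applies to /p/, /x/.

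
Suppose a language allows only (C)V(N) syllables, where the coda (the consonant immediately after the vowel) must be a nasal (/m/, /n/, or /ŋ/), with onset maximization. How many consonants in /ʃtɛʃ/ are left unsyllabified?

2

The consonants /ʃ/, /ʃ/ cannot be parsed into a legal (C)V(N) syllable (only a nasal (/m/, /n/, or /ŋ/) is licensed in coda position; onsets are limited to one consonant).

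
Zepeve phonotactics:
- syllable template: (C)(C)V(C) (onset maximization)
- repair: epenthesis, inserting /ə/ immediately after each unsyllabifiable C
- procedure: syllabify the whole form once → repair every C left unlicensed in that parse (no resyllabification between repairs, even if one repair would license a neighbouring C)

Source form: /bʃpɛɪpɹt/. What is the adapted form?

Under (C)(C)V(C), the unsyllabifiable consonants are /b/, /ɹ/, /t/ (at most one coda consonant is licensed; onsets may contain at most 2 consonants).
Epenthesis after each stranded consonant: /b/ → /bə/, /ɹ/ → /ɹə/, /t/ → /tə/.

bəʃpɛɪpɹətə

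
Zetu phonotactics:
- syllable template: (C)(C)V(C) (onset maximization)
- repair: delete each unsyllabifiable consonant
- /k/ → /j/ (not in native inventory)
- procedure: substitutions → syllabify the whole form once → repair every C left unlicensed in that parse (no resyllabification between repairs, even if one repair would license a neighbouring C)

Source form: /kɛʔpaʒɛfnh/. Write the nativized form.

jɛʔpaʒɛf

Substitution: /k/ → /j/, giving /jɛʔpaʒɛfnh/.
Under (C)(C)V(C), the unsyllabifiable consonants are /n/, /h/ (at most one coda consonant is licensed; onsets may contain at most 2 consonants).
Deletion applies to /n/, /h/.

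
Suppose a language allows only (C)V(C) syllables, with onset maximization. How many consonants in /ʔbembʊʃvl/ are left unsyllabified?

Under (C)V(C), the unsyllabifiable consonants are /ʔ/, /v/, /l/ (at most one coda consonant is licensed; onsets are limited to one consonant).

3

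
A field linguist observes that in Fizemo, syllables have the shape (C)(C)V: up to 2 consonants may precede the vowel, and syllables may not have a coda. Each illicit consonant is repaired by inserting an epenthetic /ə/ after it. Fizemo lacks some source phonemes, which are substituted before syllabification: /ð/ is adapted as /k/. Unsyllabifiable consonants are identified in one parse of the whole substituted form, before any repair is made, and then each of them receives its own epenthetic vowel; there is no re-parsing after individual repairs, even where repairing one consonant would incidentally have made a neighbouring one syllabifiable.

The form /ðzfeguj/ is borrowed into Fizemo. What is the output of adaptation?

Substitution: /ð/ → /k/, giving /kzfeguj/.
Syllabifying with onset maximization leaves /k/, /j/ stranded (no codas are permitted; onsets may contain at most 2 consonants).
Inserting the epenthetic vowel yields /k/ → /kə/, /j/ → /jə/.

kəzfegujə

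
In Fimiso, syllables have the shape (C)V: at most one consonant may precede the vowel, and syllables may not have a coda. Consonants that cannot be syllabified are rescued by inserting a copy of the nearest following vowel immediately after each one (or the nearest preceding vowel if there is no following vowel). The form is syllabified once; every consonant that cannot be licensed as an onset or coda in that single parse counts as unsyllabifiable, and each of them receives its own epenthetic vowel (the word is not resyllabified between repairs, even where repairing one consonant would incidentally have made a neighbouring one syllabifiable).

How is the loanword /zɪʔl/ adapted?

zɪʔɪlɪ

Syllabifying with onset maximization leaves /ʔ/, /l/ stranded (no codas are permitted; onsets are limited to one consonant).
Epenthesis after each stranded consonant: /ʔ/ → /ʔɪ/, /l/ → /lɪ/.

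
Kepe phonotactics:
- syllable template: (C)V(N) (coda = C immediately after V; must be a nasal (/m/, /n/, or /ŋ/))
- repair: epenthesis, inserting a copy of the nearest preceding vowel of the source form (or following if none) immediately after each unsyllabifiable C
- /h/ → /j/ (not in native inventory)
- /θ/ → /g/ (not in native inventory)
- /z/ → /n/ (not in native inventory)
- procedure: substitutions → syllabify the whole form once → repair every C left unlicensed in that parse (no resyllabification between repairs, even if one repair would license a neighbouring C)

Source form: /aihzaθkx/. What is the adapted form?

Substitution: /h/ → /j/, /z/ → /n/, /θ/ → /g/, giving /aijnagkx/.
Syllabifying with onset maximization leaves /j/, /g/, /k/, /x/ stranded (only a nasal (/m/, /n/, or /ŋ/) is licensed in coda position; onsets are limited to one consonant).
Inserting the epenthetic vowel yields /j/ → /ji/, /g/ → /ga/, /k/ → /ka/, /x/ → /xa/.

aijinagakaxa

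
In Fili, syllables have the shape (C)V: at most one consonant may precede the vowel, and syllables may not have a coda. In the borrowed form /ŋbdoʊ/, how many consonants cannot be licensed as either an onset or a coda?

2

The consonants /ŋ/, /b/ cannot be parsed into a legal (C)V syllable (no codas are permitted; onsets are limited to one consonant).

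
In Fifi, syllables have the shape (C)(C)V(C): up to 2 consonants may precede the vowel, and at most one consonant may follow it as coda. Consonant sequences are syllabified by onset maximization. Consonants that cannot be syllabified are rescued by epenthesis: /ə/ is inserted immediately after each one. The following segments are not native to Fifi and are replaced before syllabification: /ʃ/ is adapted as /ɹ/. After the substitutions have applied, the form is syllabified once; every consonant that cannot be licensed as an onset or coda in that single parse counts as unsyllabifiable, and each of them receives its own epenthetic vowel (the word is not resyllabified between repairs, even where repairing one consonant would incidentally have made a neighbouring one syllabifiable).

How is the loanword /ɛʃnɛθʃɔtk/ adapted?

Substitution: /ʃ/ → /ɹ/, giving /ɛɹnɛθɹɔtk/.
The consonants /k/ cannot be parsed into a legal (C)(C)V(C) syllable (at most one coda consonant is licensed; onsets may contain at most 2 consonants).
Each unlicensed consonant becomes the onset of a new syllable: /k/ → /kə/.

ɛɹnɛθɹɔtkə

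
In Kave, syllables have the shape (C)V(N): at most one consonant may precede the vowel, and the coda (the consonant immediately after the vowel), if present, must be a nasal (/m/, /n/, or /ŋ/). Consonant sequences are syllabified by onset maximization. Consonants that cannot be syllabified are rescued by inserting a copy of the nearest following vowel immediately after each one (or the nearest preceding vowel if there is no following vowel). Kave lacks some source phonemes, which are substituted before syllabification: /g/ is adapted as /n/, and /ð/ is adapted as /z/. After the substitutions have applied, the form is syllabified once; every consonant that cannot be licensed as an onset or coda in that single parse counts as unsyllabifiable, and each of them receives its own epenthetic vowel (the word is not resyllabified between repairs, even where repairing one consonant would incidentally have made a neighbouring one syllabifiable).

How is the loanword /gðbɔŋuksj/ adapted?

nɔzɔbɔŋukusuju

Substitution: /g/ → /n/, /ð/ → /z/, giving /nzbɔŋuksj/.
Syllabifying with onset maximization leaves /n/, /z/, /k/, /s/, /j/ stranded (only a nasal (/m/, /n/, or /ŋ/) is licensed in coda position; onsets are limited to one consonant).
Inserting the epenthetic vowel yields /n/ → /nɔ/, /z/ → /zɔ/, /k/ → /ku/, /s/ → /su/, /j/ → /ju/.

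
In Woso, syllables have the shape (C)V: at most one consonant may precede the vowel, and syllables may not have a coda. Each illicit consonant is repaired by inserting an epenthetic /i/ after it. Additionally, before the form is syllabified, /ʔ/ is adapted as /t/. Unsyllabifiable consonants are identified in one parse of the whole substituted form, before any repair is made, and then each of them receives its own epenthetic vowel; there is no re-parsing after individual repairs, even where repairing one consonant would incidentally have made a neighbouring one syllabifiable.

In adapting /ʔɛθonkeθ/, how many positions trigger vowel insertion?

After substitution the input is /tɛθonkeθ/.
The unsyllabifiable consonants are /n/, /θ/; each receives one epenthetic vowel.

2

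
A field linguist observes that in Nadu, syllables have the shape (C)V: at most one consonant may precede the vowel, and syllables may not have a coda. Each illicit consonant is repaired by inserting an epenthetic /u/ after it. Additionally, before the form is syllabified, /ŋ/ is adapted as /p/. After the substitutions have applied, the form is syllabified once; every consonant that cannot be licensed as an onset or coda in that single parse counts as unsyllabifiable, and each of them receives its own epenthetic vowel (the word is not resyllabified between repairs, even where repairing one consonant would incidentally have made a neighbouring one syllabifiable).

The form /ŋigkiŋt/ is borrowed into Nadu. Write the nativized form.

Substitution: /ŋ/ → /p/, giving /pigkipt/.
Under (C)V, the unsyllabifiable consonants are /g/, /p/, /t/ (no codas are permitted; onsets are limited to one consonant).
Each unlicensed consonant becomes the onset of a new syllable: /g/ → /gu/, /p/ → /pu/, /t/ → /tu/.

pigukiputu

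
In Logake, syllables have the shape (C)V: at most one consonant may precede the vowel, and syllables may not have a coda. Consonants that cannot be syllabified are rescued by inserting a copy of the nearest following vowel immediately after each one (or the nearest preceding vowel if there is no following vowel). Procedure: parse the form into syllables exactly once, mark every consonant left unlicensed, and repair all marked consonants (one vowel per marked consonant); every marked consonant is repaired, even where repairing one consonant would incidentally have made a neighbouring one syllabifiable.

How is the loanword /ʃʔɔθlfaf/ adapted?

ʃɔʔɔθalafafa

Syllabifying with onset maximization leaves /ʃ/, /θ/, /l/, /f/ stranded (no codas are permitted; onsets are limited to one consonant).
Inserting the epenthetic vowel yields /ʃ/ → /ʃɔ/, /θ/ → /θa/, /l/ → /la/, /f/ → /fa/.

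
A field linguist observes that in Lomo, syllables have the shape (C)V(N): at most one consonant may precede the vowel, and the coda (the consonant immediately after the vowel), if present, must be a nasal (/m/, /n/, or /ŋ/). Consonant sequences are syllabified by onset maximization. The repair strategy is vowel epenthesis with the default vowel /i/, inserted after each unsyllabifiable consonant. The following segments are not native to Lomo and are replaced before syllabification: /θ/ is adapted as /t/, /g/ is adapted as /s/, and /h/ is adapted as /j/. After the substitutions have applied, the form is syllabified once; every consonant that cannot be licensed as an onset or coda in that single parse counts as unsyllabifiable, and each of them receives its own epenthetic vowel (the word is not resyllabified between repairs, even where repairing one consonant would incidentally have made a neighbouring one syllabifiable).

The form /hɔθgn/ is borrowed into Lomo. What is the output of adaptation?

Substitution: /h/ → /j/, /θ/ → /t/, /g/ → /s/, giving /jɔtsn/.
Under (C)V(N), the unsyllabifiable consonants are /t/, /s/, /n/ (only a nasal (/m/, /n/, or /ŋ/) is licensed in coda position; onsets are limited to one consonant).
Each unlicensed consonant becomes the onset of a new syllable: /t/ → /ti/, /s/ → /si/, /n/ → /ni/.

jɔtisini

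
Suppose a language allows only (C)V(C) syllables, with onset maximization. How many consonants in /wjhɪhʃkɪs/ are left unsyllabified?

Syllabifying with onset maximization leaves /w/, /j/, /ʃ/ stranded (at most one coda consonant is licensed; onsets are limited to one consonant).

3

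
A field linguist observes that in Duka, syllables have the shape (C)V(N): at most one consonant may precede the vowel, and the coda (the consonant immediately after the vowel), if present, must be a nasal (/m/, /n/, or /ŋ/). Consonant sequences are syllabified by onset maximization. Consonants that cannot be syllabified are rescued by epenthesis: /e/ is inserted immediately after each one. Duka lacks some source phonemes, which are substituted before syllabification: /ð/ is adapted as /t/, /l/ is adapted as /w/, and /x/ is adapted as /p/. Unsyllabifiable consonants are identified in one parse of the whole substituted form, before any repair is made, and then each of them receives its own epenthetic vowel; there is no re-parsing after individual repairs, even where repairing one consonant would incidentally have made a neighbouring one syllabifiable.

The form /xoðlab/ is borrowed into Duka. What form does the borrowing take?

Substitution: /x/ → /p/, /ð/ → /t/, /l/ → /w/, giving /potwab/.
Under (C)V(N), the unsyllabifiable consonants are /t/, /b/ (only a nasal (/m/, /n/, or /ŋ/) is licensed in coda position; onsets are limited to one consonant).
Each unlicensed consonant becomes the onset of a new syllable: /t/ → /te/, /b/ → /be/.

potewabe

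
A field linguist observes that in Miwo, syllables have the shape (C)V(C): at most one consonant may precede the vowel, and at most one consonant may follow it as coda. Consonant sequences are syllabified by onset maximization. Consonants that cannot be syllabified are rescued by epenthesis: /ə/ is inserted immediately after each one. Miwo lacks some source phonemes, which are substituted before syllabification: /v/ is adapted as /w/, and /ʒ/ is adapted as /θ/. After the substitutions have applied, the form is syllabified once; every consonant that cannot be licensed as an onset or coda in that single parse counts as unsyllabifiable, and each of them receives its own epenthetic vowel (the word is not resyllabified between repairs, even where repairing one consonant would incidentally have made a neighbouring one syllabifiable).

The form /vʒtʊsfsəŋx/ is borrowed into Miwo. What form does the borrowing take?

wəθətʊsfəsəŋxə

Substitution: /v/ → /w/, /ʒ/ → /θ/, giving /wθtʊsfsəŋx/.
Syllabifying with onset maximization leaves /w/, /θ/, /f/, /x/ stranded (at most one coda consonant is licensed; onsets are limited to one consonant).
Each unlicensed consonant becomes the onset of a new syllable: /w/ → /wə/, /θ/ → /θə/, /f/ → /fə/, /x/ → /xə/.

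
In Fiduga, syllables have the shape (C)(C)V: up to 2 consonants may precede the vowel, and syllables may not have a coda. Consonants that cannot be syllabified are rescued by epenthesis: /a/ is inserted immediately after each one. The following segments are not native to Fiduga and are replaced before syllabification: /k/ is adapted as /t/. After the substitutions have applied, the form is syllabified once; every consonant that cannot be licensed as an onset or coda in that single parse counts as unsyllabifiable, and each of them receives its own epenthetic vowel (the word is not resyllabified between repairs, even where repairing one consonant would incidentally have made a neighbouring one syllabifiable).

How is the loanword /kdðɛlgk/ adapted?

tadðɛlagata

Substitution: /k/ → /t/, giving /tdðɛlgt/.
Under (C)(C)V, the unsyllabifiable consonants are /t/, /l/, /g/, /t/ (no codas are permitted; onsets may contain at most 2 consonants).
Inserting the epenthetic vowel yields /t/ → /ta/, /l/ → /la/, /g/ → /ga/, /t/ → /ta/.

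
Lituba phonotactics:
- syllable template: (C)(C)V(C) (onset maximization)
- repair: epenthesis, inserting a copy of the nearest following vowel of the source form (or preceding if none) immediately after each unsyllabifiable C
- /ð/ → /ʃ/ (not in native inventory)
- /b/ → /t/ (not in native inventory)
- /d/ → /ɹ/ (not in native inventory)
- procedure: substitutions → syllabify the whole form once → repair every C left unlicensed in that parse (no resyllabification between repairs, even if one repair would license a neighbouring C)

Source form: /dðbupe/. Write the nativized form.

Substitution: /d/ → /ɹ/, /ð/ → /ʃ/, /b/ → /t/, giving /ɹʃtupe/.
Under (C)(C)V(C), the unsyllabifiable consonants are /ɹ/ (at most one coda consonant is licensed; onsets may contain at most 2 consonants).
Each unlicensed consonant becomes the onset of a new syllable: /ɹ/ → /ɹu/.

ɹuʃtupe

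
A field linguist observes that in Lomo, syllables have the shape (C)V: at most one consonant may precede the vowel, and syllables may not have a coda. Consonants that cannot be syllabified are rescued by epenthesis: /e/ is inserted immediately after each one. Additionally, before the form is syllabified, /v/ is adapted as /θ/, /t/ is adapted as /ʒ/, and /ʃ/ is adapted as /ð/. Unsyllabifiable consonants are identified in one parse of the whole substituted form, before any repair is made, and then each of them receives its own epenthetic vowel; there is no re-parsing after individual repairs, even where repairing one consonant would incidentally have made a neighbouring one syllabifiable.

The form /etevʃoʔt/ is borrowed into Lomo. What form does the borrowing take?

Substitution: /t/ → /ʒ/, /v/ → /θ/, /ʃ/ → /ð/, giving /eʒeθðoʔʒ/.
The consonants /θ/, /ʔ/, /ʒ/ cannot be parsed into a legal (C)V syllable (no codas are permitted; onsets are limited to one consonant).
Each unlicensed consonant becomes the onset of a new syllable: /θ/ → /θe/, /ʔ/ → /ʔe/, /ʒ/ → /ʒe/.

eʒeθeðoʔeʒe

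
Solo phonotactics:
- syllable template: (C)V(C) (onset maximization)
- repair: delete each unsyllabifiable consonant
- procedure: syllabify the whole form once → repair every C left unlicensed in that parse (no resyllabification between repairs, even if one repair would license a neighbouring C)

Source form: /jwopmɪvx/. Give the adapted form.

wopmɪv

Under (C)V(C), the unsyllabifiable consonants are /j/, /x/ (at most one coda consonant is licensed; onsets are limited to one consonant).
Deletion applies to /j/, /x/.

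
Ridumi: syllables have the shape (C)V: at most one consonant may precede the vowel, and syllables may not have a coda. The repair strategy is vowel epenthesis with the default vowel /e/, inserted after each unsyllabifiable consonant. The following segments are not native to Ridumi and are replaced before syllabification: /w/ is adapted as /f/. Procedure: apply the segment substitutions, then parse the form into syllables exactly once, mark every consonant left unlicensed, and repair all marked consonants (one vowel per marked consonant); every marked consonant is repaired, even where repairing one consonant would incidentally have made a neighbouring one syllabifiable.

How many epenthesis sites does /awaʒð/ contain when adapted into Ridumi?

2

After substitution the input is /afaʒð/.
The unsyllabifiable consonants are /ʒ/, /ð/; each receives one epenthetic vowel.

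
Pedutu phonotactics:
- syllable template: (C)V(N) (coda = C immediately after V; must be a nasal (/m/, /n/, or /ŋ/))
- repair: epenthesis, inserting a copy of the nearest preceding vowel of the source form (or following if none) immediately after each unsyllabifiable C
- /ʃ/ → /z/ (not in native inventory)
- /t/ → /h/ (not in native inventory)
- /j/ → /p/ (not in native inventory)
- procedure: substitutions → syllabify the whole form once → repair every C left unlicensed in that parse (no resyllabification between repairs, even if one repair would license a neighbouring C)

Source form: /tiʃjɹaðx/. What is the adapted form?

Substitution: /t/ → /h/, /ʃ/ → /z/, /j/ → /p/, giving /hizpɹaðx/.
Under (C)V(N), the unsyllabifiable consonants are /z/, /p/, /ð/, /x/ (only a nasal (/m/, /n/, or /ŋ/) is licensed in coda position; onsets are limited to one consonant).
Each unlicensed consonant becomes the onset of a new syllable: /z/ → /zi/, /p/ → /pi/, /ð/ → /ða/, /x/ → /xa/.

hizipiɹaðaxa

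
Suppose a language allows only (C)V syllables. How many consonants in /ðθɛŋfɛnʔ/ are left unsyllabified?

4

The consonants /ð/, /ŋ/, /n/, /ʔ/ cannot be parsed into a legal (C)V syllable (no codas are permitted; onsets are limited to one consonant).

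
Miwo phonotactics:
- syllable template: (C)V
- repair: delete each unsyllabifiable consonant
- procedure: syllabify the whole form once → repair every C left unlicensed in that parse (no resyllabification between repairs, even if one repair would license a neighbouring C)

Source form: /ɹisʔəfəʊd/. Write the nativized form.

ɹiʔəfəʊ

Syllabifying with onset maximization leaves /s/, /d/ stranded (no codas are permitted; onsets are limited to one consonant).
Deleting the stranded consonants removes /s/, /d/.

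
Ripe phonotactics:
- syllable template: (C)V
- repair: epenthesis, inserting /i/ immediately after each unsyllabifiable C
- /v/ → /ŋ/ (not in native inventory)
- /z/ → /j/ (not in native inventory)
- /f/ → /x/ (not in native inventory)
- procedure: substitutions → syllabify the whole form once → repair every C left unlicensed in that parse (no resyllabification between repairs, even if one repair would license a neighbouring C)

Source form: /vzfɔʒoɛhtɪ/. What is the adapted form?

Substitution: /v/ → /ŋ/, /z/ → /j/, /f/ → /x/, giving /ŋjxɔʒoɛhtɪ/.
The consonants /ŋ/, /j/, /h/ cannot be parsed into a legal (C)V syllable (no codas are permitted; onsets are limited to one consonant).
Epenthesis after each stranded consonant: /ŋ/ → /ŋi/, /j/ → /ji/, /h/ → /hi/.

ŋijixɔʒoɛhitɪ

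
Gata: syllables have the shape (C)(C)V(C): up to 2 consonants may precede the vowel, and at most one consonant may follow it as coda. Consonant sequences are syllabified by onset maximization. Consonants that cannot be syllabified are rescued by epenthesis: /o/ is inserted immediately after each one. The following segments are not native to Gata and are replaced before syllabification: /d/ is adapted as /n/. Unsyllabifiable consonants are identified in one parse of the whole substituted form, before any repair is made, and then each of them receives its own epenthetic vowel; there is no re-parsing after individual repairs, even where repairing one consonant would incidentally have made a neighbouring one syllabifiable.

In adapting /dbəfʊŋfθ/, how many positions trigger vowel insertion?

After substitution the input is /nbəfʊŋfθ/.
The unsyllabifiable consonants are /f/, /θ/; each receives one epenthetic vowel.

2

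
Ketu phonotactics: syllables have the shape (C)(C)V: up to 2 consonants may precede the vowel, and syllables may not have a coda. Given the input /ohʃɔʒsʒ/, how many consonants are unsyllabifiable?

Syllabifying with onset maximization leaves /ʒ/, /s/, /ʒ/ stranded (no codas are permitted; onsets may contain at most 2 consonants).

3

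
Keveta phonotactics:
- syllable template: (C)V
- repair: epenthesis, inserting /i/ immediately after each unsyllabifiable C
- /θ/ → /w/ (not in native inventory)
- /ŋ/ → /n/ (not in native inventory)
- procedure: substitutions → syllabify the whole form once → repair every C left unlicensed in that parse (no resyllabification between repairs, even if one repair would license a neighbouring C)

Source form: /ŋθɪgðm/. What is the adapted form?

niwɪgiðimi

Substitution: /ŋ/ → /n/, /θ/ → /w/, giving /nwɪgðm/.
Syllabifying with onset maximization leaves /n/, /g/, /ð/, /m/ stranded (no codas are permitted; onsets are limited to one consonant).
Each unlicensed consonant becomes the onset of a new syllable: /n/ → /ni/, /g/ → /gi/, /ð/ → /ði/, /m/ → /mi/.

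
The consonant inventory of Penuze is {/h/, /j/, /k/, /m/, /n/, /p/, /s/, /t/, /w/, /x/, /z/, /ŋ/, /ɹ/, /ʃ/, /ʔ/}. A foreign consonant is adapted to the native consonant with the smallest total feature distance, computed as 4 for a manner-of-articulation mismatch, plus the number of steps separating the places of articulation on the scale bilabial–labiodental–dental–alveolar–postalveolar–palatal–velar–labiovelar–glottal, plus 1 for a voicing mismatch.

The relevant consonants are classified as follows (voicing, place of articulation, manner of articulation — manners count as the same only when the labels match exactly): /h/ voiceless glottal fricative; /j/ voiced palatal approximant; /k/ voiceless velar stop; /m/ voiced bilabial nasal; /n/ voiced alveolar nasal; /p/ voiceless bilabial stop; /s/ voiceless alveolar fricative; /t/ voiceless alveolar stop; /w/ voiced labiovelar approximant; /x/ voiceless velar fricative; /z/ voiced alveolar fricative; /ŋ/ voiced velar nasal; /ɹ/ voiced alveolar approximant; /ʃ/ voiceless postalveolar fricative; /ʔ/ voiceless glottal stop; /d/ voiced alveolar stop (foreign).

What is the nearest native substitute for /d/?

t

/t/ is closest: same manner (stop), place distance 0 (alveolar→alveolar), voicing differs (+1); total 1. Next closest is /k/ at distance 4.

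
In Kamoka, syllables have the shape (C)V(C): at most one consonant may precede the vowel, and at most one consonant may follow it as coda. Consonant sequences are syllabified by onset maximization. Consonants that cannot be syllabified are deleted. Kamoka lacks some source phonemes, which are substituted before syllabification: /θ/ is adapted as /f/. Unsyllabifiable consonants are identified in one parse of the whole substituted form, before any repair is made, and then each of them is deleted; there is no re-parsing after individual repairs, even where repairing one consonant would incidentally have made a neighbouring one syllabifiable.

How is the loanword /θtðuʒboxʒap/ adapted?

Substitution: /θ/ → /f/, giving /ftðuʒboxʒap/.
Syllabifying with onset maximization leaves /f/, /t/ stranded (at most one coda consonant is licensed; onsets are limited to one consonant).
Each unlicensed consonant is deleted: /f/, /t/.

ðuʒboxʒap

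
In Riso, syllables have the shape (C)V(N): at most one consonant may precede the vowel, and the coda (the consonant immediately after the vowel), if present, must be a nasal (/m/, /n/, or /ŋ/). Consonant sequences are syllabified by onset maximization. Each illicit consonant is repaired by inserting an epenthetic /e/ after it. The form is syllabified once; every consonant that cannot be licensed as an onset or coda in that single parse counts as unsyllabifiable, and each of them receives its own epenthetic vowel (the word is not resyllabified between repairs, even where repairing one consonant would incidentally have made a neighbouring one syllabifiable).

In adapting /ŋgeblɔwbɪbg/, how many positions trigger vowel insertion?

5

The unsyllabifiable consonants are /ŋ/, /b/, /w/, /b/, /g/; each receives one epenthetic vowel.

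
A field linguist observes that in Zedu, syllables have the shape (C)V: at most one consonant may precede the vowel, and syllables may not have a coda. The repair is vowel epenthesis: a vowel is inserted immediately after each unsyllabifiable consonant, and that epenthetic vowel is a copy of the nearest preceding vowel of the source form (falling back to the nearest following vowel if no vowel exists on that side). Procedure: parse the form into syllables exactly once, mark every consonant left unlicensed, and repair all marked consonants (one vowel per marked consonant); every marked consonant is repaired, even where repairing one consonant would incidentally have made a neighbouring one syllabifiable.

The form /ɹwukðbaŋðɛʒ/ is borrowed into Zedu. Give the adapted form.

Syllabifying with onset maximization leaves /ɹ/, /k/, /ð/, /ŋ/, /ʒ/ stranded (no codas are permitted; onsets are limited to one consonant).
Each unlicensed consonant becomes the onset of a new syllable: /ɹ/ → /ɹu/, /k/ → /ku/, /ð/ → /ðu/, /ŋ/ → /ŋa/, /ʒ/ → /ʒɛ/.

ɹuwukuðubaŋaðɛʒɛ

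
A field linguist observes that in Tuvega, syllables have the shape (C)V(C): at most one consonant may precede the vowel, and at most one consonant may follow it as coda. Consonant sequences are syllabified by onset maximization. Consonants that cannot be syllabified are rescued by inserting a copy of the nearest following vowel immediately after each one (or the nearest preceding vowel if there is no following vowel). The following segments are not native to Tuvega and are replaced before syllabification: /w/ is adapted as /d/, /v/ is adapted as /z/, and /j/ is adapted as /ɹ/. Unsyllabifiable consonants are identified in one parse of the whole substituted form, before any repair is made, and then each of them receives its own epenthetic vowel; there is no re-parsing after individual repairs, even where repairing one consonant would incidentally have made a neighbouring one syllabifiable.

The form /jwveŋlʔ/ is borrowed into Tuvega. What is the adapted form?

Substitution: /j/ → /ɹ/, /w/ → /d/, /v/ → /z/, giving /ɹdzeŋlʔ/.
The consonants /ɹ/, /d/, /l/, /ʔ/ cannot be parsed into a legal (C)V(C) syllable (at most one coda consonant is licensed; onsets are limited to one consonant).
Epenthesis after each stranded consonant: /ɹ/ → /ɹe/, /d/ → /de/, /l/ → /le/, /ʔ/ → /ʔe/.

ɹedezeŋleʔe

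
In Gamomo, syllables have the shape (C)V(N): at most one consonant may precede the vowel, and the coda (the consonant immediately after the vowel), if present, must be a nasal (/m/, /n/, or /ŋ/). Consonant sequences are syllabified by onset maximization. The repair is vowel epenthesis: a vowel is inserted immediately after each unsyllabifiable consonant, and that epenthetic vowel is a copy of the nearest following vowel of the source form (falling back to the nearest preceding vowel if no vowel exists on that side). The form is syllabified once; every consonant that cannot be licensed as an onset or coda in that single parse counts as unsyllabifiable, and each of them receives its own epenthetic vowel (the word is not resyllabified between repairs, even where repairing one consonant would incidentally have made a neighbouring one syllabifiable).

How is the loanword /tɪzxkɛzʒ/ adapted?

Under (C)V(N), the unsyllabifiable consonants are /z/, /x/, /z/, /ʒ/ (only a nasal (/m/, /n/, or /ŋ/) is licensed in coda position; onsets are limited to one consonant).
Inserting the epenthetic vowel yields /z/ → /zɛ/, /x/ → /xɛ/, /z/ → /zɛ/, /ʒ/ → /ʒɛ/.

tɪzɛxɛkɛzɛʒɛ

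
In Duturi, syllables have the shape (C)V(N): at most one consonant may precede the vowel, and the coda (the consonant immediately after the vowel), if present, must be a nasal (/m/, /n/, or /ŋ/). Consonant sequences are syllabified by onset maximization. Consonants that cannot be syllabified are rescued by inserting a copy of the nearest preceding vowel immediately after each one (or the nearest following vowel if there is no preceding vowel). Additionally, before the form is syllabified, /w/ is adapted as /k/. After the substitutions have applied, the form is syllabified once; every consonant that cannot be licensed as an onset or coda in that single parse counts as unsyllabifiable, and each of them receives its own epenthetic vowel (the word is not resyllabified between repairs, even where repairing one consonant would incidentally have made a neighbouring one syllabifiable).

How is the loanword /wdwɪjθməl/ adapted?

Substitution: /w/ → /k/, giving /kdkɪjθməl/.
The consonants /k/, /d/, /j/, /θ/, /l/ cannot be parsed into a legal (C)V(N) syllable (only a nasal (/m/, /n/, or /ŋ/) is licensed in coda position; onsets are limited to one consonant).
Inserting the epenthetic vowel yields /k/ → /kɪ/, /d/ → /dɪ/, /j/ → /jɪ/, /θ/ → /θɪ/, /l/ → /lə/.

kɪdɪkɪjɪθɪmələ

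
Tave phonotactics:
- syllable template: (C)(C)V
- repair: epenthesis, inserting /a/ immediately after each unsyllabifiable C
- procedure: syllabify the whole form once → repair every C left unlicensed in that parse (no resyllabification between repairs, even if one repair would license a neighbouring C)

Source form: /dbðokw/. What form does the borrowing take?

Syllabifying with onset maximization leaves /d/, /k/, /w/ stranded (no codas are permitted; onsets may contain at most 2 consonants).
Inserting the epenthetic vowel yields /d/ → /da/, /k/ → /ka/, /w/ → /wa/.

dabðokawa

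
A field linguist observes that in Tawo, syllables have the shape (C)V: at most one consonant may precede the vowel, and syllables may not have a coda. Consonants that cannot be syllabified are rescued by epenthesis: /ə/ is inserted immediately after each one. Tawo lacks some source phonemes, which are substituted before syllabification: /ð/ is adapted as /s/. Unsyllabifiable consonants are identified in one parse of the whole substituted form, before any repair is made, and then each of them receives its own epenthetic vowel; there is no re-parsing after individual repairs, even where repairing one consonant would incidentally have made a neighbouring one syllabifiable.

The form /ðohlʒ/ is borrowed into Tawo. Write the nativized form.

sohələʒə

Substitution: /ð/ → /s/, giving /sohlʒ/.
Syllabifying with onset maximization leaves /h/, /l/, /ʒ/ stranded (no codas are permitted; onsets are limited to one consonant).
Each unlicensed consonant becomes the onset of a new syllable: /h/ → /hə/, /l/ → /lə/, /ʒ/ → /ʒə/.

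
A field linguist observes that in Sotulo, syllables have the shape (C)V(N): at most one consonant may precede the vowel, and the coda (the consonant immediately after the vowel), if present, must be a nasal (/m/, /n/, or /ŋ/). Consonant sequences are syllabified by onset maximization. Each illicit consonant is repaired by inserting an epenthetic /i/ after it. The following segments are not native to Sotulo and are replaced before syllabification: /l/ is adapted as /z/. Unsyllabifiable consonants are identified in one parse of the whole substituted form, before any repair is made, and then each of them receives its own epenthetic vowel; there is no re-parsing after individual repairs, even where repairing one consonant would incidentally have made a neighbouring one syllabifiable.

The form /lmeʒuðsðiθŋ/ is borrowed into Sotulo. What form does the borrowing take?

Substitution: /l/ → /z/, giving /zmeʒuðsðiθŋ/.
Under (C)V(N), the unsyllabifiable consonants are /z/, /ð/, /s/, /θ/, /ŋ/ (only a nasal (/m/, /n/, or /ŋ/) is licensed in coda position; onsets are limited to one consonant).
Inserting the epenthetic vowel yields /z/ → /zi/, /ð/ → /ði/, /s/ → /si/, /θ/ → /θi/, /ŋ/ → /ŋi/.

zimeʒuðisiðiθiŋi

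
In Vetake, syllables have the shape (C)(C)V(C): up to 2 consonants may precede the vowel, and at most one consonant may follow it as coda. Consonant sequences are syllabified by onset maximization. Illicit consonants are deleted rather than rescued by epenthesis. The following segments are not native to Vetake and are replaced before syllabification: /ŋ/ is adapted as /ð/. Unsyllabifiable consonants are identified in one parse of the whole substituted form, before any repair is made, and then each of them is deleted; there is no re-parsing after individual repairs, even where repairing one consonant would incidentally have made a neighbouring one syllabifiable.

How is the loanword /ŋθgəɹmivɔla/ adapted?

θgəɹmivɔla

Substitution: /ŋ/ → /ð/, giving /ðθgəɹmivɔla/.
Under (C)(C)V(C), the unsyllabifiable consonants are /ð/ (at most one coda consonant is licensed; onsets may contain at most 2 consonants).
Deleting the stranded consonants removes /ð/.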